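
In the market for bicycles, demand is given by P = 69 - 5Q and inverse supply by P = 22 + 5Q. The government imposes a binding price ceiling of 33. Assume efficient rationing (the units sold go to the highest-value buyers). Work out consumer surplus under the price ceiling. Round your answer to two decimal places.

67.10

Free-market equilibrium: 69 - 5Q = 22 + 5Q gives Q* = 4.7, P* = 45.5.
At P = 33, sellers supply (33 - 22)/5 = 2.2 while buyers want more, so the quantity traded is 2.2 at price 33.
The demand price at Q = 2.2 is 58. CS is the trapezoid between demand and 33 over [0, 2.2]: (1/2)[(69 - 33) + (58 - 33)](2.2) = 67.1.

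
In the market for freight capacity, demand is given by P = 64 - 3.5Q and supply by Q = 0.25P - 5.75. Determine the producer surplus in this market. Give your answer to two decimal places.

59.77

Rewriting supply in inverse form: P = 23 + 4Q.
Equilibrium: 64 - 3.5Q = 23 + 4Q, so Q* = 5.4667 and P* = 44.8667.
PS is the area between P* and the supply curve from 0 to Q*: (1/2)(5.4667)(21.8667) = 59.7689.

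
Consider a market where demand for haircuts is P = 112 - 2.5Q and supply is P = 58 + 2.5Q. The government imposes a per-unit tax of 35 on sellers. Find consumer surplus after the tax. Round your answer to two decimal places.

Pre-tax equilibrium: 112 - 2.5Q = 58 + 2.5Q gives Q* = 10.8, P* = 85.
With the tax, sellers need 35 more per unit: 112 - 2.5Q = 58 + 2.5Q + 35, so Q_t = 3.8. Buyers pay P_b = 102.5; sellers receive P_s = P_b - 35 = 67.5.
Consumer surplus is the triangle under demand above P_b: (1/2)(3.8)(112 - 102.5) = 18.05.

18.05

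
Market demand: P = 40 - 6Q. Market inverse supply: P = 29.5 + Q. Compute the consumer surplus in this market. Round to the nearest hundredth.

6.75

Set 40 - 6Q = 29.5 + Q, which gives 10.5 = 7Q, so Q* = 1.5 and P* = 40 - 6(1.5) = 31.
The demand choke price is 40, so CS = (1/2)(Q*)(40 - P*) = (1/2)(1.5)(9) = 6.75.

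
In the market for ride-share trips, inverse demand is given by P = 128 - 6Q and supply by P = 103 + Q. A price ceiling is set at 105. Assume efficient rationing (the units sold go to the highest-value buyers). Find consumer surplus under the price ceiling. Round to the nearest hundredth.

Free-market equilibrium: 128 - 6Q = 103 + Q gives Q* = 3.5714, P* = 106.5714.
At the ceiling price 105, quantity supplied is (105 - 103)/1 = 2; supply is the short side, so Q = 2 trades at P = 105.
The demand price at Q = 2 is 116. CS is the trapezoid between demand and 105 over [0, 2]: (1/2)[(128 - 105) + (116 - 105)](2) = 34.

34.00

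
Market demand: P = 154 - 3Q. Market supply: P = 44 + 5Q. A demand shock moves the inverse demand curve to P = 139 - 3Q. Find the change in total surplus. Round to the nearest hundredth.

Initial equilibrium: Q_0 = 13.75, P_0 = 112.75; CS_0 = (1/2)(13.75)(41.25) = 283.5938, PS_0 = (1/2)(13.75)(68.75) = 472.6562.
New equilibrium: 139 - 3Q = 44 + 5Q gives Q_1 = 11.875, P_1 = 103.375; CS_1 = 211.5234, PS_1 = 352.5391.
Change in total surplus = (211.5234 + 352.5391) - (283.5938 + 472.6562) = -192.1875.

-192.19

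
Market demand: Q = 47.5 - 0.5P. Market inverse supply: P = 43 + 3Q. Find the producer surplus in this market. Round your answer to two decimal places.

162.24

Rewriting demand in inverse form: P = 95 - 2Q.
Setting demand equal to supply, 52 = 5Q, so Q* = 10.4 and P* = 74.2.
The supply curve's price intercept is 43, so PS = (1/2)(Q*)(P* - 43) = (1/2)(10.4)(31.2) = 162.24.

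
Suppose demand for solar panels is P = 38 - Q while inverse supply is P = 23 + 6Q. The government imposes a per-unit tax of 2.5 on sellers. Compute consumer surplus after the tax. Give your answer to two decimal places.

Without the tax, 38 - Q = 23 + 6Q so Q* = 2.1429 and P* = 35.8571.
With the tax, sellers need 2.5 more per unit: 38 - Q = 23 + 6Q + 2.5, so Q_t = 1.7857. Buyers pay P_b = 36.2143; sellers receive P_s = P_b - 2.5 = 33.7143.
CS = (1/2)(Q_t)(38 - P_b) = (1/2)(1.7857)(1.7857) = 1.5944.

1.59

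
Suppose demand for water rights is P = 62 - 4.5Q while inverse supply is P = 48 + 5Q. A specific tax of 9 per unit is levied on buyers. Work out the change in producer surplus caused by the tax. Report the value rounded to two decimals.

-4.74

Pre-tax equilibrium: 62 - 4.5Q = 48 + 5Q gives Q* = 1.4737, P* = 55.3684.
With the tax, buyers' net willingness to pay falls by 9: (62 - 9) - 4.5Q = 48 + 5Q, so Q_t = 0.5263. Buyers pay P_b = 59.6316; sellers receive P_s = P_b - 9 = 50.6316.
PS falls from (1/2)(1.4737)(7.3684) = 5.4294 to (1/2)(0.5263)(2.6316) = 0.6925, a change of -4.7368.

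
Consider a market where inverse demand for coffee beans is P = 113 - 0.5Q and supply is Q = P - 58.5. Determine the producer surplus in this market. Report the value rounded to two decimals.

660.06

Rewriting supply in inverse form: P = 58.5 + Q.
Setting demand equal to supply, 54.5 = 1.5Q, so Q* = 36.3333 and P* = 94.8333.
The supply curve's price intercept is 58.5, so PS = (1/2)(Q*)(P* - 58.5) = (1/2)(36.3333)(36.3333) = 660.0556.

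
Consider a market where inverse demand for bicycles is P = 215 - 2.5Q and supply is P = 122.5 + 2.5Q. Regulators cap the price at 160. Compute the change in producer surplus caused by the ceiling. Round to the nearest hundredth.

Without the control, 215 - 2.5Q = 122.5 + 2.5Q so Q* = 18.5 and P* = 168.75.
At the ceiling price 160, quantity supplied is (160 - 122.5)/2.5 = 15; supply is the short side, so Q = 15 trades at P = 160.
PS goes from (1/2)(18.5)(46.25) = 427.8125 to 281.25 (computed as (160 - 122.5)(15) - (1/2)(2.5)(15)^2), a change of -146.5625.

-146.56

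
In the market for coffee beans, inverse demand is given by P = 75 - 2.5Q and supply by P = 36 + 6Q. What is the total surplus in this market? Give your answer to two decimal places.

Equilibrium: 75 - 2.5Q = 36 + 6Q, so Q* = 4.5882 and P* = 63.5294.
CS = (1/2)(4.5882)(11.4706) = 26.3149 and PS = (1/2)(4.5882)(27.5294) = 63.1557, so total surplus = 89.4706.

89.47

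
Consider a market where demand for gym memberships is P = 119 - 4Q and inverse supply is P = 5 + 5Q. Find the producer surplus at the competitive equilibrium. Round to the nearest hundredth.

401.11

Equilibrium: 119 - 4Q = 5 + 5Q, so Q* = 12.6667 and P* = 68.3333.
The supply curve's price intercept is 5, so PS = (1/2)(Q*)(P* - 5) = (1/2)(12.6667)(63.3333) = 401.1111.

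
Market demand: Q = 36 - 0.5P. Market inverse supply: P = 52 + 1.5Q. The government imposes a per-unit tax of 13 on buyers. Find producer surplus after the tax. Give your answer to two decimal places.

Rewriting demand in inverse form: P = 72 - 2Q.
Without the tax, 72 - 2Q = 52 + 1.5Q so Q* = 5.7143 and P* = 60.5714.
A tax on buyers shifts demand down by 13: (72 - 13) - 2Q = 52 + 1.5Q, so Q_t = 2. Buyers pay P_b = 68; sellers receive P_s = P_b - 13 = 55.
PS = (1/2)(Q_t)(P_s - 52) = (1/2)(2)(3) = 3.

3.00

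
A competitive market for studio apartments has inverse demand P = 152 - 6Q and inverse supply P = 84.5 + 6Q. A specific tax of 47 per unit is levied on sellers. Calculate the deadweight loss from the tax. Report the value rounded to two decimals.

Without the tax, 152 - 6Q = 84.5 + 6Q so Q* = 5.625 and P* = 118.25.
With the tax, sellers need 47 more per unit: 152 - 6Q = 84.5 + 6Q + 47, so Q_t = 1.7083. Buyers pay P_b = 141.75; sellers receive P_s = P_b - 47 = 94.75.
The welfare triangle lost has base Q* - Q_t = 3.9167 and height t = 47, so DWL = (1/2)(3.9167)(47) = 92.0417.

92.04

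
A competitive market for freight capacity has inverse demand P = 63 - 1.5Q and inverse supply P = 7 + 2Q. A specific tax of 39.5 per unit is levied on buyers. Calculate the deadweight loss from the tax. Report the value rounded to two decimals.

Without the tax, 63 - 1.5Q = 7 + 2Q so Q* = 16 and P* = 39.
A tax on buyers shifts demand down by 39.5: (63 - 39.5) - 1.5Q = 7 + 2Q, so Q_t = 4.7143. Buyers pay P_b = 55.9286; sellers receive P_s = P_b - 39.5 = 16.4286.
Deadweight loss is the triangle between the curves from Q_t to Q*: (1/2)(16 - 4.7143)(39.5) = 222.8929.

222.89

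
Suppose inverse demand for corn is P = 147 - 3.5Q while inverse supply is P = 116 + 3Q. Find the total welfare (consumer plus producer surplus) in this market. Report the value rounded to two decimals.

Equilibrium: 147 - 3.5Q = 116 + 3Q, so Q* = 4.7692 and P* = 130.3077.
Total surplus is the full triangle between the curves from 0 to Q*: (1/2)(4.7692)(147 - 116) = 73.9231.

73.92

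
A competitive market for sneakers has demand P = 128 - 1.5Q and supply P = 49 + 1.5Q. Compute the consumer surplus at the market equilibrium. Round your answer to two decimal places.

Equilibrium: 128 - 1.5Q = 49 + 1.5Q, so Q* = 26.3333 and P* = 88.5.
Consumer surplus is the triangle under demand above P*: (1/2)(26.3333)(128 - 88.5) = (1/2)(26.3333)(39.5) = 520.0833.

520.08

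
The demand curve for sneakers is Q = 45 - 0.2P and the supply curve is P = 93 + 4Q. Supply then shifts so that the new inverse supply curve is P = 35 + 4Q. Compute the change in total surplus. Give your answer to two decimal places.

1037.56

Rewriting demand in inverse form: P = 225 - 5Q.
Initial equilibrium: Q_0 = 14.6667, P_0 = 151.6667; CS_0 = (1/2)(14.6667)(73.3333) = 537.7778, PS_0 = (1/2)(14.6667)(58.6667) = 430.2222.
New equilibrium: 225 - 5Q = 35 + 4Q gives Q_1 = 21.1111, P_1 = 119.4444; CS_1 = 1114.1975, PS_1 = 891.358.
Change in total surplus = (1114.1975 + 891.358) - (537.7778 + 430.2222) = 1037.5556.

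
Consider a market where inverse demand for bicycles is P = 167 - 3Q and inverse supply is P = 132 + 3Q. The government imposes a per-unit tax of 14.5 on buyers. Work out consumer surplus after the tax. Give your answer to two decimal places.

Without the tax, 167 - 3Q = 132 + 3Q so Q* = 5.8333 and P* = 149.5.
With the tax, buyers' net willingness to pay falls by 14.5: (167 - 14.5) - 3Q = 132 + 3Q, so Q_t = 3.4167. Buyers pay P_b = 156.75; sellers receive P_s = P_b - 14.5 = 142.25.
Consumer surplus is the triangle under demand above P_b: (1/2)(3.4167)(167 - 156.75) = 17.5104.

17.51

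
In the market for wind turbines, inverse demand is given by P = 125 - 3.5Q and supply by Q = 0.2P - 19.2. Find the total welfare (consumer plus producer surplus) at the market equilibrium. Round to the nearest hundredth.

Rewriting supply in inverse form: P = 96 + 5Q.
Set 125 - 3.5Q = 96 + 5Q, which gives 29 = 8.5Q, so Q* = 3.4118 and P* = 125 - 3.5(3.4118) = 113.0588.
CS = (1/2)(3.4118)(11.9412) = 20.3702 and PS = (1/2)(3.4118)(17.0588) = 29.1003, so total surplus = 49.4706.

49.47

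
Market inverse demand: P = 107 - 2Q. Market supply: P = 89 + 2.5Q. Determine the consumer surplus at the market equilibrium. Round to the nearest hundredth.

Equilibrium: 107 - 2Q = 89 + 2.5Q, so Q* = 4 and P* = 99.
The demand choke price is 107, so CS = (1/2)(Q*)(107 - P*) = (1/2)(4)(8) = 16.

16.00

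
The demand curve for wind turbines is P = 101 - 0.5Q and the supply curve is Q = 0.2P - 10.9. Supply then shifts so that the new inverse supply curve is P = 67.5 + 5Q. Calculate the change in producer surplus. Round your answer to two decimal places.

-85.95

Rewriting supply in inverse form: P = 54.5 + 5Q.
Initial equilibrium: Q_0 = 8.4545, P_0 = 96.7727; CS_0 = (1/2)(8.4545)(4.2273) = 17.8698, PS_0 = (1/2)(8.4545)(42.2727) = 178.6983.
New equilibrium: 101 - 0.5Q = 67.5 + 5Q gives Q_1 = 6.0909, P_1 = 97.9545; CS_1 = 9.2748, PS_1 = 92.7479.
Change in producer surplus = 92.7479 - 178.6983 = -85.9504.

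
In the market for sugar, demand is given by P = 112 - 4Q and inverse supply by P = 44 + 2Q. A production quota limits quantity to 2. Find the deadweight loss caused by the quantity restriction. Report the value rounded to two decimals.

Unrestricted equilibrium: Q* = (112 - 44)/(4 + 2) = 11.3333.
At Q = 2 the demand price is 112 - 4(2) = 104 and the supply price is 44 + 2(2) = 48.
DWL = (1/2)(gap between curves at 2) x (Q* - 2) = (1/2)(56)(9.3333) = 261.3333.

261.33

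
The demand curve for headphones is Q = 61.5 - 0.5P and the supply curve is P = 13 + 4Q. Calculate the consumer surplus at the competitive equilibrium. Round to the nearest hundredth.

336.11

Rewriting demand in inverse form: P = 123 - 2Q.
Setting demand equal to supply, 110 = 6Q, so Q* = 18.3333 and P* = 86.3333.
CS is the area between the demand curve and P* from 0 to Q*: (1/2)(18.3333)(36.6667) = 336.1111.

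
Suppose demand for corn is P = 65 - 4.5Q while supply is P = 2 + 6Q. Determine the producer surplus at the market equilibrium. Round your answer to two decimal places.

Setting demand equal to supply, 63 = 10.5Q, so Q* = 6 and P* = 38.
PS is the area between P* and the supply curve from 0 to Q*: (1/2)(6)(36) = 108.

108.00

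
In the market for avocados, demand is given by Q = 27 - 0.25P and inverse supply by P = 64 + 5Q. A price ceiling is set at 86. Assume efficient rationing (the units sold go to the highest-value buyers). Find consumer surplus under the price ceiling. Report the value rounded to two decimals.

Rewriting demand in inverse form: P = 108 - 4Q.
Without the control, 108 - 4Q = 64 + 5Q so Q* = 4.8889 and P* = 88.4444.
At the ceiling price 86, quantity supplied is (86 - 64)/5 = 4.4; supply is the short side, so Q = 4.4 trades at P = 86.
The demand price at Q = 4.4 is 90.4. CS is the trapezoid between demand and 86 over [0, 4.4]: (1/2)[(108 - 86) + (90.4 - 86)](4.4) = 58.08.

58.08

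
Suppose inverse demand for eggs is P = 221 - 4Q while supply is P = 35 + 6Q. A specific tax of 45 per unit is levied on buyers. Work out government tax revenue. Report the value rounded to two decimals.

634.50

Without the tax, 221 - 4Q = 35 + 6Q so Q* = 18.6 and P* = 146.6.
With the tax, buyers' net willingness to pay falls by 45: (221 - 45) - 4Q = 35 + 6Q, so Q_t = 14.1. Buyers pay P_b = 164.6; sellers receive P_s = P_b - 45 = 119.6.
Tax revenue = t x Q_t = 45 x 14.1 = 634.5.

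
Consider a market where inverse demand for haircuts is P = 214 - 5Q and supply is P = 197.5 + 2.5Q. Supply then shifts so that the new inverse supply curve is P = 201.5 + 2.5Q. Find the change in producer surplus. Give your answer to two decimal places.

Initial equilibrium: Q_0 = 2.2, P_0 = 203; CS_0 = (1/2)(2.2)(11) = 12.1, PS_0 = (1/2)(2.2)(5.5) = 6.05.
New equilibrium: 214 - 5Q = 201.5 + 2.5Q gives Q_1 = 1.6667, P_1 = 205.6667; CS_1 = 6.9444, PS_1 = 3.4722.
Change in producer surplus = 3.4722 - 6.05 = -2.5778.

-2.58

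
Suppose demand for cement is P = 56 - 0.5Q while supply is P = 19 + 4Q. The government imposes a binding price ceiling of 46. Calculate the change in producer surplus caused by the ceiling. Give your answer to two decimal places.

Free-market equilibrium: 56 - 0.5Q = 19 + 4Q gives Q* = 8.2222, P* = 51.8889.
At P = 46, sellers supply (46 - 19)/4 = 6.75 while buyers want more, so the quantity traded is 6.75 at price 46.
PS goes from (1/2)(8.2222)(32.8889) = 135.2099 to 91.125 (computed as (46 - 19)(6.75) - (1/2)(4)(6.75)^2), a change of -44.0849.

-44.08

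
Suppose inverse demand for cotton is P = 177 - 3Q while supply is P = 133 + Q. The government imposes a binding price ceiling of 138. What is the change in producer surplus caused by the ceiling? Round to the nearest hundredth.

Without the control, 177 - 3Q = 133 + Q so Q* = 11 and P* = 144.
At P = 138, sellers supply (138 - 133)/1 = 5 while buyers want more, so the quantity traded is 5 at price 138.
PS goes from (1/2)(11)(11) = 60.5 to 12.5 (computed as (138 - 133)(5) - (1/2)(1)(5)^2), a change of -48.

-48.00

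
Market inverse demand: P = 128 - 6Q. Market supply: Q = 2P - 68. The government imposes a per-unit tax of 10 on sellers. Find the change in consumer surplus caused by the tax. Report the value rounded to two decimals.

-126.39

Rewriting supply in inverse form: P = 34 + 0.5Q.
Pre-tax equilibrium: 128 - 6Q = 34 + 0.5Q gives Q* = 14.4615, P* = 41.2308.
A tax on sellers shifts supply up by 10: 128 - 6Q = 34 + 0.5Q + 10, so Q_t = 12.9231. Buyers pay P_b = 50.4615; sellers receive P_s = P_b - 10 = 40.4615.
CS falls from (1/2)(14.4615)(86.7692) = 627.4083 to (1/2)(12.9231)(77.5385) = 501.0178, a change of -126.3905.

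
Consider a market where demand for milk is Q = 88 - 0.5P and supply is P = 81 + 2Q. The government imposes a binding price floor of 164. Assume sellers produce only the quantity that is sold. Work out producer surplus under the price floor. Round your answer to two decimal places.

462.00

Rewriting demand in inverse form: P = 176 - 2Q.
Without the control, 176 - 2Q = 81 + 2Q so Q* = 23.75 and P* = 128.5.
At P = 164, buyers demand (176 - 164)/2 = 6 while sellers would supply more, so the quantity traded is 6 at price 164.
The supply price at Q = 6 is 93. PS is the trapezoid between 164 and supply over [0, 6]: (1/2)[(164 - 81) + (164 - 93)](6) = 462.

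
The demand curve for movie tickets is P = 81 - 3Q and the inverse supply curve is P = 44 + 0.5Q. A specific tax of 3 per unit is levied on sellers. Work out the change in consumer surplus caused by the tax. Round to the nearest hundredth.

Without the tax, 81 - 3Q = 44 + 0.5Q so Q* = 10.5714 and P* = 49.2857.
With the tax, sellers need 3 more per unit: 81 - 3Q = 44 + 0.5Q + 3, so Q_t = 9.7143. Buyers pay P_b = 51.8571; sellers receive P_s = P_b - 3 = 48.8571.
Consumers lose the trapezoid between P* and P_b out to Q_t plus the triangle from Q_t to Q*: change in CS = 141.551 - 167.6327 = -26.0816.

-26.08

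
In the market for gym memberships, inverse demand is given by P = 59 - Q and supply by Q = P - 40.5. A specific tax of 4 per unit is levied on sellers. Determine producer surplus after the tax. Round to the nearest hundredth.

26.28

Rewriting supply in inverse form: P = 40.5 + Q.
Pre-tax equilibrium: 59 - Q = 40.5 + Q gives Q* = 9.25, P* = 49.75.
With the tax, sellers need 4 more per unit: 59 - Q = 40.5 + Q + 4, so Q_t = 7.25. Buyers pay P_b = 51.75; sellers receive P_s = P_b - 4 = 47.75.
PS = (1/2)(Q_t)(P_s - 40.5) = (1/2)(7.25)(7.25) = 26.2812.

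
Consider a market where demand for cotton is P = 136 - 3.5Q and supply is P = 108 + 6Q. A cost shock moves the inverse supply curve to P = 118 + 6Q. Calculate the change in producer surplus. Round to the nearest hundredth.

Initial equilibrium: Q_0 = 2.9474, P_0 = 125.6842; CS_0 = (1/2)(2.9474)(10.3158) = 15.2022, PS_0 = (1/2)(2.9474)(17.6842) = 26.0609.
New equilibrium: 136 - 3.5Q = 118 + 6Q gives Q_1 = 1.8947, P_1 = 129.3684; CS_1 = 6.2825, PS_1 = 10.7701.
Change in producer surplus = 10.7701 - 26.0609 = -15.2909.

-15.29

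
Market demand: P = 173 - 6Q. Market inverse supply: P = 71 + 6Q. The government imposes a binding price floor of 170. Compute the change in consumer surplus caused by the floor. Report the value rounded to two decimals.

Free-market equilibrium: 173 - 6Q = 71 + 6Q gives Q* = 8.5, P* = 122.
At P = 170, buyers demand (173 - 170)/6 = 0.5 while sellers would supply more, so the quantity traded is 0.5 at price 170.
CS goes from (1/2)(8.5)(51) = 216.75 to 0.75 (computed as (173 - 170)(0.5) - (1/2)(6)(0.5)^2), a change of -216.

-216.00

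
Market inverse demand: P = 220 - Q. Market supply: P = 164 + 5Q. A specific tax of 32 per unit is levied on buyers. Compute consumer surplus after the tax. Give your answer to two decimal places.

Without the tax, 220 - Q = 164 + 5Q so Q* = 9.3333 and P* = 210.6667.
With the tax, buyers' net willingness to pay falls by 32: (220 - 32) - Q = 164 + 5Q, so Q_t = 4. Buyers pay P_b = 216; sellers receive P_s = P_b - 32 = 184.
CS = (1/2)(Q_t)(220 - P_b) = (1/2)(4)(4) = 8.

8.00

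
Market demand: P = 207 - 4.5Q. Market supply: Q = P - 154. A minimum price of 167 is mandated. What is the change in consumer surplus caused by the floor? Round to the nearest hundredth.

Rewriting supply in inverse form: P = 154 + Q.
Free-market equilibrium: 207 - 4.5Q = 154 + Q gives Q* = 9.6364, P* = 163.6364.
At P = 167, buyers demand (207 - 167)/4.5 = 8.8889 while sellers would supply more, so the quantity traded is 8.8889 at price 167.
CS goes from (1/2)(9.6364)(43.3636) = 208.9339 to 177.7778 (computed as (207 - 167)(8.8889) - (1/2)(4.5)(8.8889)^2), a change of -31.1561.

-31.16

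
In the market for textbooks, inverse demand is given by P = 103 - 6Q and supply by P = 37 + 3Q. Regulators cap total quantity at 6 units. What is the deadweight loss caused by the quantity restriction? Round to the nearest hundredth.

8.00

Without the quota, 103 - 6Q = 37 + 3Q gives Q* = 7.3333.
At Q = 6 the demand price is 103 - 6(6) = 67 and the supply price is 37 + 3(6) = 55.
DWL = (1/2)(gap between curves at 6) x (Q* - 6) = (1/2)(12)(1.3333) = 8.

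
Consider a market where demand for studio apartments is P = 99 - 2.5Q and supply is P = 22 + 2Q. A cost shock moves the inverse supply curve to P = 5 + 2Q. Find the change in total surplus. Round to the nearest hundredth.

Initial equilibrium: Q_0 = 17.1111, P_0 = 56.2222; CS_0 = (1/2)(17.1111)(42.7778) = 365.9877, PS_0 = (1/2)(17.1111)(34.2222) = 292.7901.
New equilibrium: 99 - 2.5Q = 5 + 2Q gives Q_1 = 20.8889, P_1 = 46.7778; CS_1 = 545.4321, PS_1 = 436.3457.
Change in total surplus = (545.4321 + 436.3457) - (365.9877 + 292.7901) = 323.

323.00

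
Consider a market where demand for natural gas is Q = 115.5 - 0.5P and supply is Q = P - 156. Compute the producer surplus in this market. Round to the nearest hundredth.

312.50

Rewriting demand in inverse form: P = 231 - 2Q.
Rewriting supply in inverse form: P = 156 + Q.
Setting demand equal to supply, 75 = 3Q, so Q* = 25 and P* = 181.
Producer surplus is the triangle above supply below P*: (1/2)(25)(181 - 156) = (1/2)(25)(25) = 312.5.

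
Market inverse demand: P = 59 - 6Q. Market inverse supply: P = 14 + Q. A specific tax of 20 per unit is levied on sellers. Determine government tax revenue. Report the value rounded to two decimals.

71.43

Without the tax, 59 - 6Q = 14 + Q so Q* = 6.4286 and P* = 20.4286.
With the tax, sellers need 20 more per unit: 59 - 6Q = 14 + Q + 20, so Q_t = 3.5714. Buyers pay P_b = 37.5714; sellers receive P_s = P_b - 20 = 17.5714.
Tax revenue = t x Q_t = 20 x 3.5714 = 71.4286.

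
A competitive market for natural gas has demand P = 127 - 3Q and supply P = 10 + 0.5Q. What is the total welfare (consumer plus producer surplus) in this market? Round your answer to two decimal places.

1955.57

Setting demand equal to supply, 117 = 3.5Q, so Q* = 33.4286 and P* = 26.7143.
Total surplus is the full triangle between the curves from 0 to Q*: (1/2)(33.4286)(127 - 10) = 1955.5714.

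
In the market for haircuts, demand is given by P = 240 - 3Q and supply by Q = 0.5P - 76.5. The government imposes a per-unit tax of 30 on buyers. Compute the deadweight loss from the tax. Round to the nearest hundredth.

90.00

Rewriting supply in inverse form: P = 153 + 2Q.
Pre-tax equilibrium: 240 - 3Q = 153 + 2Q gives Q* = 17.4, P* = 187.8.
A tax on buyers shifts demand down by 30: (240 - 30) - 3Q = 153 + 2Q, so Q_t = 11.4. Buyers pay P_b = 205.8; sellers receive P_s = P_b - 30 = 175.8.
The welfare triangle lost has base Q* - Q_t = 6 and height t = 30, so DWL = (1/2)(6)(30) = 90.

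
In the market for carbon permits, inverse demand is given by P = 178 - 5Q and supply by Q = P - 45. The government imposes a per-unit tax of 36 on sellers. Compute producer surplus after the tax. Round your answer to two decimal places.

Rewriting supply in inverse form: P = 45 + Q.
Without the tax, 178 - 5Q = 45 + Q so Q* = 22.1667 and P* = 67.1667.
A tax on sellers shifts supply up by 36: 178 - 5Q = 45 + Q + 36, so Q_t = 16.1667. Buyers pay P_b = 97.1667; sellers receive P_s = P_b - 36 = 61.1667.
PS = (1/2)(Q_t)(P_s - 45) = (1/2)(16.1667)(16.1667) = 130.6806.

130.68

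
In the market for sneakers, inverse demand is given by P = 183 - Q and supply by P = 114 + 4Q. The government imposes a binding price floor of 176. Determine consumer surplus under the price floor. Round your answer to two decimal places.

Free-market equilibrium: 183 - Q = 114 + 4Q gives Q* = 13.8, P* = 169.2.
At the floor price 176, quantity demanded is (183 - 176)/1 = 7; demand is the short side, so Q = 7 trades at P = 176.
CS is the triangle under demand above 176: (1/2)(7)(183 - 176) = 24.5.

24.50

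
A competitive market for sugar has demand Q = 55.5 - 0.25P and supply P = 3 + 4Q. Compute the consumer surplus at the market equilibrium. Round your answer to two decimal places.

Rewriting demand in inverse form: P = 222 - 4Q.
Set 222 - 4Q = 3 + 4Q, which gives 219 = 8Q, so Q* = 27.375 and P* = 222 - 4(27.375) = 112.5.
The demand choke price is 222, so CS = (1/2)(Q*)(222 - P*) = (1/2)(27.375)(109.5) = 1498.7812.

1498.78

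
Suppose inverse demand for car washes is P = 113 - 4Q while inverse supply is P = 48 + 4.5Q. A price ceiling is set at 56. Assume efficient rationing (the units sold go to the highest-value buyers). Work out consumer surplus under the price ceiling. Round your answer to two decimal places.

Without the control, 113 - 4Q = 48 + 4.5Q so Q* = 7.6471 and P* = 82.4118.
At the ceiling price 56, quantity supplied is (56 - 48)/4.5 = 1.7778; supply is the short side, so Q = 1.7778 trades at P = 56.
The demand price at Q = 1.7778 is 105.8889. CS is the trapezoid between demand and 56 over [0, 1.7778]: (1/2)[(113 - 56) + (105.8889 - 56)](1.7778) = 95.0123.

95.01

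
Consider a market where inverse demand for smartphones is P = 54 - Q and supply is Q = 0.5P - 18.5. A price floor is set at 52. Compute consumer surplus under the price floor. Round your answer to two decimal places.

Rewriting supply in inverse form: P = 37 + 2Q.
Free-market equilibrium: 54 - Q = 37 + 2Q gives Q* = 5.6667, P* = 48.3333.
At the floor price 52, quantity demanded is (54 - 52)/1 = 2; demand is the short side, so Q = 2 trades at P = 52.
CS is the triangle under demand above 52: (1/2)(2)(54 - 52) = 2.

2.00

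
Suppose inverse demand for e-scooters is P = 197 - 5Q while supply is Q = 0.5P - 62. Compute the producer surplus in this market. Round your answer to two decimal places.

Rewriting supply in inverse form: P = 124 + 2Q.
Set 197 - 5Q = 124 + 2Q, which gives 73 = 7Q, so Q* = 10.4286 and P* = 197 - 5(10.4286) = 144.8571.
The supply curve's price intercept is 124, so PS = (1/2)(Q*)(P* - 124) = (1/2)(10.4286)(20.8571) = 108.7551.

108.76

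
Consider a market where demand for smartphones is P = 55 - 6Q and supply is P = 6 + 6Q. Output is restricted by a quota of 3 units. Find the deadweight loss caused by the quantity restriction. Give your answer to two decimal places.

7.04

Without the quota, 55 - 6Q = 6 + 6Q gives Q* = 4.0833.
At Q = 3 the demand price is 55 - 6(3) = 37 and the supply price is 6 + 6(3) = 24.
Deadweight loss is the triangle between the curves from 3 to 4.0833: (1/2)(37 - 24)(4.0833 - 3) = 7.0417.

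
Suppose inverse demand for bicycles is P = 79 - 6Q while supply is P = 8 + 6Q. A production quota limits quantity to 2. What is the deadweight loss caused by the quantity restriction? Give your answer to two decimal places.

Unrestricted equilibrium: Q* = (79 - 8)/(6 + 6) = 5.9167.
At Q = 2 the demand price is 79 - 6(2) = 67 and the supply price is 8 + 6(2) = 20.
DWL = (1/2)(gap between curves at 2) x (Q* - 2) = (1/2)(47)(3.9167) = 92.0417.

92.04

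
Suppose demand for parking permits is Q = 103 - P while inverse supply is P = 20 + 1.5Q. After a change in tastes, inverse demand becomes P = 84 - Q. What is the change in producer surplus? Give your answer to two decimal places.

Rewriting demand in inverse form: P = 103 - Q.
Initial equilibrium: Q_0 = 33.2, P_0 = 69.8; CS_0 = (1/2)(33.2)(33.2) = 551.12, PS_0 = (1/2)(33.2)(49.8) = 826.68.
New equilibrium: 84 - Q = 20 + 1.5Q gives Q_1 = 25.6, P_1 = 58.4; CS_1 = 327.68, PS_1 = 491.52.
Change in producer surplus = 491.52 - 826.68 = -335.16.

-335.16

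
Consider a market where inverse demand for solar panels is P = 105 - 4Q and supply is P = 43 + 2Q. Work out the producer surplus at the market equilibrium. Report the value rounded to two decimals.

106.78

Setting demand equal to supply, 62 = 6Q, so Q* = 10.3333 and P* = 63.6667.
PS is the area between P* and the supply curve from 0 to Q*: (1/2)(10.3333)(20.6667) = 106.7778.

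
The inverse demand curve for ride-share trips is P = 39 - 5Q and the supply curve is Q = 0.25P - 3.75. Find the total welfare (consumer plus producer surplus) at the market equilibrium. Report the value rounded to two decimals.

32.00

Rewriting supply in inverse form: P = 15 + 4Q.
Set 39 - 5Q = 15 + 4Q, which gives 24 = 9Q, so Q* = 2.6667 and P* = 39 - 5(2.6667) = 25.6667.
Total surplus is the full triangle between the curves from 0 to Q*: (1/2)(2.6667)(39 - 15) = 32.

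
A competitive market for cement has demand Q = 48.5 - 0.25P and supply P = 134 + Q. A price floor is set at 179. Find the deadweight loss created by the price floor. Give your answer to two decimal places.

170.16

Rewriting demand in inverse form: P = 194 - 4Q.
Without the control, 194 - 4Q = 134 + Q so Q* = 12 and P* = 146.
At P = 179, buyers demand (194 - 179)/4 = 3.75 while sellers would supply more, so the quantity traded is 3.75 at price 179.
The lost-trades triangle has base Q* - 3.75 = 8.25 and height equal to the gap between the curves at Q = 3.75, which is 179 - 137.75 = 41.25. DWL = (1/2)(8.25)(41.25) = 170.1562.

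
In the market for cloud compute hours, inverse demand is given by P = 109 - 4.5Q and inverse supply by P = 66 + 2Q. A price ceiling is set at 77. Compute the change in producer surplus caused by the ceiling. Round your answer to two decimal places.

Free-market equilibrium: 109 - 4.5Q = 66 + 2Q gives Q* = 6.6154, P* = 79.2308.
At the ceiling price 77, quantity supplied is (77 - 66)/2 = 5.5; supply is the short side, so Q = 5.5 trades at P = 77.
PS goes from (1/2)(6.6154)(13.2308) = 43.7633 to 30.25 (computed as (77 - 66)(5.5) - (1/2)(2)(5.5)^2), a change of -13.5133.

-13.51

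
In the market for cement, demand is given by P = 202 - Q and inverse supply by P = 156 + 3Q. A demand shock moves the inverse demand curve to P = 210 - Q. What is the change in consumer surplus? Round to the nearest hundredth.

25.00

Initial equilibrium: Q_0 = 11.5, P_0 = 190.5; CS_0 = (1/2)(11.5)(11.5) = 66.125, PS_0 = (1/2)(11.5)(34.5) = 198.375.
New equilibrium: 210 - Q = 156 + 3Q gives Q_1 = 13.5, P_1 = 196.5; CS_1 = 91.125, PS_1 = 273.375.
Change in consumer surplus = 91.125 - 66.125 = 25.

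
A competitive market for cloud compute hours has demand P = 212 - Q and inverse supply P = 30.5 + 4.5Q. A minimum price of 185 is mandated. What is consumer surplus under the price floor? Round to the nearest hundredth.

Without the control, 212 - Q = 30.5 + 4.5Q so Q* = 33 and P* = 179.
At P = 185, buyers demand (212 - 185)/1 = 27 while sellers would supply more, so the quantity traded is 27 at price 185.
CS is the triangle under demand above 185: (1/2)(27)(212 - 185) = 364.5.

364.50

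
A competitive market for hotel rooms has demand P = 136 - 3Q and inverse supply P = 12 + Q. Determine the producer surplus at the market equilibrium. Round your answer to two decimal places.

480.50

Setting demand equal to supply, 124 = 4Q, so Q* = 31 and P* = 43.
Producer surplus is the triangle above supply below P*: (1/2)(31)(43 - 12) = (1/2)(31)(31) = 480.5.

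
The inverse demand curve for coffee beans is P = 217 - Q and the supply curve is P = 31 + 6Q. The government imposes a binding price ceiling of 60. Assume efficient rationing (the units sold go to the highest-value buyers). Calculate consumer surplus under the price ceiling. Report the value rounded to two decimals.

747.15

Free-market equilibrium: 217 - Q = 31 + 6Q gives Q* = 26.5714, P* = 190.4286.
At the ceiling price 60, quantity supplied is (60 - 31)/6 = 4.8333; supply is the short side, so Q = 4.8333 trades at P = 60.
The demand price at Q = 4.8333 is 212.1667. CS is the trapezoid between demand and 60 over [0, 4.8333]: (1/2)[(217 - 60) + (212.1667 - 60)](4.8333) = 747.1528.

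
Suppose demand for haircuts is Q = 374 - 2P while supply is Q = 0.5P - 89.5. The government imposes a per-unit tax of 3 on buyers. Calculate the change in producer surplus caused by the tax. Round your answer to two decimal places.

-6.24

Rewriting demand in inverse form: P = 187 - 0.5Q.
Rewriting supply in inverse form: P = 179 + 2Q.
Pre-tax equilibrium: 187 - 0.5Q = 179 + 2Q gives Q* = 3.2, P* = 185.4.
A tax on buyers shifts demand down by 3: (187 - 3) - 0.5Q = 179 + 2Q, so Q_t = 2. Buyers pay P_b = 186; sellers receive P_s = P_b - 3 = 183.
PS falls from (1/2)(3.2)(6.4) = 10.24 to (1/2)(2)(4) = 4, a change of -6.24.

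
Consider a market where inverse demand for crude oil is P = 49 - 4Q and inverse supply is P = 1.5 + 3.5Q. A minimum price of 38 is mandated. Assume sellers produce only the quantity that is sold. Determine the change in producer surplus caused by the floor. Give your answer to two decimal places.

16.95

Without the control, 49 - 4Q = 1.5 + 3.5Q so Q* = 6.3333 and P* = 23.6667.
At the floor price 38, quantity demanded is (49 - 38)/4 = 2.75; demand is the short side, so Q = 2.75 trades at P = 38.
PS goes from (1/2)(6.3333)(22.1667) = 70.1944 to 87.1406 (computed as (38 - 1.5)(2.75) - (1/2)(3.5)(2.75)^2), a change of 16.9462.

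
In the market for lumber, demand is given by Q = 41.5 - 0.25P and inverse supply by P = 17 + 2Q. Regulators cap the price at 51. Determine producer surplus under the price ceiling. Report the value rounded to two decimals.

Rewriting demand in inverse form: P = 166 - 4Q.
Without the control, 166 - 4Q = 17 + 2Q so Q* = 24.8333 and P* = 66.6667.
At the ceiling price 51, quantity supplied is (51 - 17)/2 = 17; supply is the short side, so Q = 17 trades at P = 51.
PS is the triangle above supply below 51: (1/2)(17)(51 - 17) = 289.

289.00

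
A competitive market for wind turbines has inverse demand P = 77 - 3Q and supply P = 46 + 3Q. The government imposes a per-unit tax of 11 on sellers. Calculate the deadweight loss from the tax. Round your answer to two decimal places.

10.08

Without the tax, 77 - 3Q = 46 + 3Q so Q* = 5.1667 and P* = 61.5.
A tax on sellers shifts supply up by 11: 77 - 3Q = 46 + 3Q + 11, so Q_t = 3.3333. Buyers pay P_b = 67; sellers receive P_s = P_b - 11 = 56.
Deadweight loss is the triangle between the curves from Q_t to Q*: (1/2)(5.1667 - 3.3333)(11) = 10.0833.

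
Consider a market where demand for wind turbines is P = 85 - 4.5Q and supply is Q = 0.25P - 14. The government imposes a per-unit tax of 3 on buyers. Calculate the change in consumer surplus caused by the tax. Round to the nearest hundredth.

Rewriting supply in inverse form: P = 56 + 4Q.
Without the tax, 85 - 4.5Q = 56 + 4Q so Q* = 3.4118 and P* = 69.6471.
A tax on buyers shifts demand down by 3: (85 - 3) - 4.5Q = 56 + 4Q, so Q_t = 3.0588. Buyers pay P_b = 71.2353; sellers receive P_s = P_b - 3 = 68.2353.
Consumers lose the trapezoid between P* and P_b out to Q_t plus the triangle from Q_t to Q*: change in CS = 21.0519 - 26.1903 = -5.1384.

-5.14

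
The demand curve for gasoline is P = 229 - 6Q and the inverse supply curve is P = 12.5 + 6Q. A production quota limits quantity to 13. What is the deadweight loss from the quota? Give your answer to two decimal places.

152.51

Without the quota, 229 - 6Q = 12.5 + 6Q gives Q* = 18.0417.
At Q = 13 the demand price is 229 - 6(13) = 151 and the supply price is 12.5 + 6(13) = 90.5.
DWL = (1/2)(gap between curves at 13) x (Q* - 13) = (1/2)(60.5)(5.0417) = 152.5104.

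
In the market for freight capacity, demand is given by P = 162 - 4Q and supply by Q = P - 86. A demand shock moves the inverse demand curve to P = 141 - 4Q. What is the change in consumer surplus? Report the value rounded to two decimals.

Rewriting supply in inverse form: P = 86 + Q.
Initial equilibrium: Q_0 = 15.2, P_0 = 101.2; CS_0 = (1/2)(15.2)(60.8) = 462.08, PS_0 = (1/2)(15.2)(15.2) = 115.52.
New equilibrium: 141 - 4Q = 86 + Q gives Q_1 = 11, P_1 = 97; CS_1 = 242, PS_1 = 60.5.
Change in consumer surplus = 242 - 462.08 = -220.08.

-220.08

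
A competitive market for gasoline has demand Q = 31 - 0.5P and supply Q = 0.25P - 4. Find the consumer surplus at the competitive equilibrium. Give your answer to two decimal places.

58.78

Rewriting demand in inverse form: P = 62 - 2Q.
Rewriting supply in inverse form: P = 16 + 4Q.
Setting demand equal to supply, 46 = 6Q, so Q* = 7.6667 and P* = 46.6667.
CS is the area between the demand curve and P* from 0 to Q*: (1/2)(7.6667)(15.3333) = 58.7778.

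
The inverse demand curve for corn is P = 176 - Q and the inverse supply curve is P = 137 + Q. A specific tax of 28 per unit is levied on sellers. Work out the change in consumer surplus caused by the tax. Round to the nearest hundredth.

-175.00

Without the tax, 176 - Q = 137 + Q so Q* = 19.5 and P* = 156.5.
A tax on sellers shifts supply up by 28: 176 - Q = 137 + Q + 28, so Q_t = 5.5. Buyers pay P_b = 170.5; sellers receive P_s = P_b - 28 = 142.5.
Consumers lose the trapezoid between P* and P_b out to Q_t plus the triangle from Q_t to Q*: change in CS = 15.125 - 190.125 = -175.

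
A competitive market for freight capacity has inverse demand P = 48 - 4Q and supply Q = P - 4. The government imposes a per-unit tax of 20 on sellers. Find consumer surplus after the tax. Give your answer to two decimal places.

Rewriting supply in inverse form: P = 4 + Q.
Pre-tax equilibrium: 48 - 4Q = 4 + Q gives Q* = 8.8, P* = 12.8.
A tax on sellers shifts supply up by 20: 48 - 4Q = 4 + Q + 20, so Q_t = 4.8. Buyers pay P_b = 28.8; sellers receive P_s = P_b - 20 = 8.8.
CS = (1/2)(Q_t)(48 - P_b) = (1/2)(4.8)(19.2) = 46.08.

46.08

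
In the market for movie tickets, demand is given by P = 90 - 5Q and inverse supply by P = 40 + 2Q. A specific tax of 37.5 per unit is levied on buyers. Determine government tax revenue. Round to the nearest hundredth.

Pre-tax equilibrium: 90 - 5Q = 40 + 2Q gives Q* = 7.1429, P* = 54.2857.
A tax on buyers shifts demand down by 37.5: (90 - 37.5) - 5Q = 40 + 2Q, so Q_t = 1.7857. Buyers pay P_b = 81.0714; sellers receive P_s = P_b - 37.5 = 43.5714.
Tax revenue = t x Q_t = 37.5 x 1.7857 = 66.9643.

66.96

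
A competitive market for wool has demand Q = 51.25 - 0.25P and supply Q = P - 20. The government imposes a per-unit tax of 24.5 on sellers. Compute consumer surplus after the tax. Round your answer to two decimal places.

2060.82

Rewriting demand in inverse form: P = 205 - 4Q.
Rewriting supply in inverse form: P = 20 + Q.
Pre-tax equilibrium: 205 - 4Q = 20 + Q gives Q* = 37, P* = 57.
A tax on sellers shifts supply up by 24.5: 205 - 4Q = 20 + Q + 24.5, so Q_t = 32.1. Buyers pay P_b = 76.6; sellers receive P_s = P_b - 24.5 = 52.1.
Consumer surplus is the triangle under demand above P_b: (1/2)(32.1)(205 - 76.6) = 2060.82.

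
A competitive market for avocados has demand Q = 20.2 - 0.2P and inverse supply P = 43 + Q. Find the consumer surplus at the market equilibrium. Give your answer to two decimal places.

233.61

Rewriting demand in inverse form: P = 101 - 5Q.
Setting demand equal to supply, 58 = 6Q, so Q* = 9.6667 and P* = 52.6667.
The demand choke price is 101, so CS = (1/2)(Q*)(101 - P*) = (1/2)(9.6667)(48.3333) = 233.6111.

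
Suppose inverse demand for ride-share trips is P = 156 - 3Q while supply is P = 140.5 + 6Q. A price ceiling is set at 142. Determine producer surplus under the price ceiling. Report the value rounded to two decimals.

Free-market equilibrium: 156 - 3Q = 140.5 + 6Q gives Q* = 1.7222, P* = 150.8333.
At the ceiling price 142, quantity supplied is (142 - 140.5)/6 = 0.25; supply is the short side, so Q = 0.25 trades at P = 142.
PS is the triangle above supply below 142: (1/2)(0.25)(142 - 140.5) = 0.1875.

0.19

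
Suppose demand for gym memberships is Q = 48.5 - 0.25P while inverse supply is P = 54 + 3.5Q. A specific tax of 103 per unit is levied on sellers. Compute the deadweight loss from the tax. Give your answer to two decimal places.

Rewriting demand in inverse form: P = 194 - 4Q.
Pre-tax equilibrium: 194 - 4Q = 54 + 3.5Q gives Q* = 18.6667, P* = 119.3333.
With the tax, sellers need 103 more per unit: 194 - 4Q = 54 + 3.5Q + 103, so Q_t = 4.9333. Buyers pay P_b = 174.2667; sellers receive P_s = P_b - 103 = 71.2667.
The welfare triangle lost has base Q* - Q_t = 13.7333 and height t = 103, so DWL = (1/2)(13.7333)(103) = 707.2667.

707.27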